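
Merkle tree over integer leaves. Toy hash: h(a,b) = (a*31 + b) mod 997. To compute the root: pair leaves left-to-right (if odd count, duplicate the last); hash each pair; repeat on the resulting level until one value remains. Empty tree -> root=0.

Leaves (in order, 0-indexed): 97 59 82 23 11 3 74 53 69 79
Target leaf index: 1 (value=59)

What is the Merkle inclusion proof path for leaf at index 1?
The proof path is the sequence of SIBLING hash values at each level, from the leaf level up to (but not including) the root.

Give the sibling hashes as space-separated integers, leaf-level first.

Answer: 97 571 50 66

Derivation:
L0 (leaves): [97, 59, 82, 23, 11, 3, 74, 53, 69, 79], target index=1
L1: h(97,59)=(97*31+59)%997=75 [pair 0] h(82,23)=(82*31+23)%997=571 [pair 1] h(11,3)=(11*31+3)%997=344 [pair 2] h(74,53)=(74*31+53)%997=353 [pair 3] h(69,79)=(69*31+79)%997=224 [pair 4] -> [75, 571, 344, 353, 224]
  Sibling for proof at L0: 97
L2: h(75,571)=(75*31+571)%997=902 [pair 0] h(344,353)=(344*31+353)%997=50 [pair 1] h(224,224)=(224*31+224)%997=189 [pair 2] -> [902, 50, 189]
  Sibling for proof at L1: 571
L3: h(902,50)=(902*31+50)%997=96 [pair 0] h(189,189)=(189*31+189)%997=66 [pair 1] -> [96, 66]
  Sibling for proof at L2: 50
L4: h(96,66)=(96*31+66)%997=51 [pair 0] -> [51]
  Sibling for proof at L3: 66
Root: 51
Proof path (sibling hashes from leaf to root): [97, 571, 50, 66]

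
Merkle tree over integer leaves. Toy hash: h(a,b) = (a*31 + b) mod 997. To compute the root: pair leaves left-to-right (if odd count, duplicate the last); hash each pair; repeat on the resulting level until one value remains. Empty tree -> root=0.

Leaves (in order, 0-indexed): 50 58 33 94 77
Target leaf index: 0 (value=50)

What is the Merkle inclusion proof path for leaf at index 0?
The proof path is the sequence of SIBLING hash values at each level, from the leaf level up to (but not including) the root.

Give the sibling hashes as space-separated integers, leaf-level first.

Answer: 58 120 85

Derivation:
L0 (leaves): [50, 58, 33, 94, 77], target index=0
L1: h(50,58)=(50*31+58)%997=611 [pair 0] h(33,94)=(33*31+94)%997=120 [pair 1] h(77,77)=(77*31+77)%997=470 [pair 2] -> [611, 120, 470]
  Sibling for proof at L0: 58
L2: h(611,120)=(611*31+120)%997=118 [pair 0] h(470,470)=(470*31+470)%997=85 [pair 1] -> [118, 85]
  Sibling for proof at L1: 120
L3: h(118,85)=(118*31+85)%997=752 [pair 0] -> [752]
  Sibling for proof at L2: 85
Root: 752
Proof path (sibling hashes from leaf to root): [58, 120, 85]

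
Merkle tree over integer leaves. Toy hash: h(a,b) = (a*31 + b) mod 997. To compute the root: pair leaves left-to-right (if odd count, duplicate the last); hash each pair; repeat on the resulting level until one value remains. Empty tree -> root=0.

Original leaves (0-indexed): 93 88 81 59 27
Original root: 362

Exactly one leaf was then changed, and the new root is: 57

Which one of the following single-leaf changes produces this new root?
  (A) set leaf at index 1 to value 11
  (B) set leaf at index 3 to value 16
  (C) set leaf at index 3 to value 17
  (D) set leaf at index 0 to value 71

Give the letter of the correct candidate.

Original leaves: [93, 88, 81, 59, 27]
Target new root: 57
Try each candidate change and compute the resulting root:
Candidate A: set leaf[1] = 11 -> leaves = [93, 11, 81, 59, 27]
  L0: [93, 11, 81, 59, 27]
  L1: h(93,11)=(93*31+11)%997=900 h(81,59)=(81*31+59)%997=576 h(27,27)=(27*31+27)%997=864 -> [900, 576, 864]
  L2: h(900,576)=(900*31+576)%997=560 h(864,864)=(864*31+864)%997=729 -> [560, 729]
  L3: h(560,729)=(560*31+729)%997=143 -> [143]
  root = 143 != target 57
Candidate B: set leaf[3] = 16 -> leaves = [93, 88, 81, 16, 27]
  L0: [93, 88, 81, 16, 27]
  L1: h(93,88)=(93*31+88)%997=977 h(81,16)=(81*31+16)%997=533 h(27,27)=(27*31+27)%997=864 -> [977, 533, 864]
  L2: h(977,533)=(977*31+533)%997=910 h(864,864)=(864*31+864)%997=729 -> [910, 729]
  L3: h(910,729)=(910*31+729)%997=26 -> [26]
  root = 26 != target 57
Candidate C: set leaf[3] = 17 -> leaves = [93, 88, 81, 17, 27]
  L0: [93, 88, 81, 17, 27]
  L1: h(93,88)=(93*31+88)%997=977 h(81,17)=(81*31+17)%997=534 h(27,27)=(27*31+27)%997=864 -> [977, 534, 864]
  L2: h(977,534)=(977*31+534)%997=911 h(864,864)=(864*31+864)%997=729 -> [911, 729]
  L3: h(911,729)=(911*31+729)%997=57 -> [57]
  root = 57 == target 57  ** MATCH **
Candidate D: set leaf[0] = 71 -> leaves = [71, 88, 81, 59, 27]
  L0: [71, 88, 81, 59, 27]
  L1: h(71,88)=(71*31+88)%997=295 h(81,59)=(81*31+59)%997=576 h(27,27)=(27*31+27)%997=864 -> [295, 576, 864]
  L2: h(295,576)=(295*31+576)%997=748 h(864,864)=(864*31+864)%997=729 -> [748, 729]
  L3: h(748,729)=(748*31+729)%997=986 -> [986]
  root = 986 != target 57
Candidate C produces the target root.

Answer: C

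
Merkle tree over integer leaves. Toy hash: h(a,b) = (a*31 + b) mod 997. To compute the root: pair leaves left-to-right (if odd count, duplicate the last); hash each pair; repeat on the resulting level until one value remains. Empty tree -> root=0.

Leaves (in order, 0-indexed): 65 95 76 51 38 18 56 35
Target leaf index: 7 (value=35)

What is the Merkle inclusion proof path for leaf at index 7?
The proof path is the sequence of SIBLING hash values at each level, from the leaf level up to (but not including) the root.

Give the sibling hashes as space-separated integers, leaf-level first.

L0 (leaves): [65, 95, 76, 51, 38, 18, 56, 35], target index=7
L1: h(65,95)=(65*31+95)%997=116 [pair 0] h(76,51)=(76*31+51)%997=413 [pair 1] h(38,18)=(38*31+18)%997=199 [pair 2] h(56,35)=(56*31+35)%997=774 [pair 3] -> [116, 413, 199, 774]
  Sibling for proof at L0: 56
L2: h(116,413)=(116*31+413)%997=21 [pair 0] h(199,774)=(199*31+774)%997=961 [pair 1] -> [21, 961]
  Sibling for proof at L1: 199
L3: h(21,961)=(21*31+961)%997=615 [pair 0] -> [615]
  Sibling for proof at L2: 21
Root: 615
Proof path (sibling hashes from leaf to root): [56, 199, 21]

Answer: 56 199 21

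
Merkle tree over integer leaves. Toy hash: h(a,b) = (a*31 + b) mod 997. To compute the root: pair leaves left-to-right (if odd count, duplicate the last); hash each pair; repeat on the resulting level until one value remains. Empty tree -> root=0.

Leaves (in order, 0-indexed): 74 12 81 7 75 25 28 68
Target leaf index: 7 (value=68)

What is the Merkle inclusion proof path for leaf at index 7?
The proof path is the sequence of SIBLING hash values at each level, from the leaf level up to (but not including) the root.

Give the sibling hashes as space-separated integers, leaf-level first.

Answer: 28 356 226

Derivation:
L0 (leaves): [74, 12, 81, 7, 75, 25, 28, 68], target index=7
L1: h(74,12)=(74*31+12)%997=312 [pair 0] h(81,7)=(81*31+7)%997=524 [pair 1] h(75,25)=(75*31+25)%997=356 [pair 2] h(28,68)=(28*31+68)%997=936 [pair 3] -> [312, 524, 356, 936]
  Sibling for proof at L0: 28
L2: h(312,524)=(312*31+524)%997=226 [pair 0] h(356,936)=(356*31+936)%997=8 [pair 1] -> [226, 8]
  Sibling for proof at L1: 356
L3: h(226,8)=(226*31+8)%997=35 [pair 0] -> [35]
  Sibling for proof at L2: 226
Root: 35
Proof path (sibling hashes from leaf to root): [28, 356, 226]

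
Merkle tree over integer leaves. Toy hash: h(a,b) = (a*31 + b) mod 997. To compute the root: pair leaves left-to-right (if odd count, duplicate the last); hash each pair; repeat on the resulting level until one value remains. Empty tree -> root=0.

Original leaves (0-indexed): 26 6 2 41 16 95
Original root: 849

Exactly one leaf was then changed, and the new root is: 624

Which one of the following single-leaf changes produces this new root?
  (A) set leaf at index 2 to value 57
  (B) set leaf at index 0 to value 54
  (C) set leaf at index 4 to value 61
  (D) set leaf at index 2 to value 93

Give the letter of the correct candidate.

Original leaves: [26, 6, 2, 41, 16, 95]
Target new root: 624
Try each candidate change and compute the resulting root:
Candidate A: set leaf[2] = 57 -> leaves = [26, 6, 57, 41, 16, 95]
  L0: [26, 6, 57, 41, 16, 95]
  L1: h(26,6)=(26*31+6)%997=812 h(57,41)=(57*31+41)%997=811 h(16,95)=(16*31+95)%997=591 -> [812, 811, 591]
  L2: h(812,811)=(812*31+811)%997=61 h(591,591)=(591*31+591)%997=966 -> [61, 966]
  L3: h(61,966)=(61*31+966)%997=863 -> [863]
  root = 863 != target 624
Candidate B: set leaf[0] = 54 -> leaves = [54, 6, 2, 41, 16, 95]
  L0: [54, 6, 2, 41, 16, 95]
  L1: h(54,6)=(54*31+6)%997=683 h(2,41)=(2*31+41)%997=103 h(16,95)=(16*31+95)%997=591 -> [683, 103, 591]
  L2: h(683,103)=(683*31+103)%997=339 h(591,591)=(591*31+591)%997=966 -> [339, 966]
  L3: h(339,966)=(339*31+966)%997=508 -> [508]
  root = 508 != target 624
Candidate C: set leaf[4] = 61 -> leaves = [26, 6, 2, 41, 61, 95]
  L0: [26, 6, 2, 41, 61, 95]
  L1: h(26,6)=(26*31+6)%997=812 h(2,41)=(2*31+41)%997=103 h(61,95)=(61*31+95)%997=989 -> [812, 103, 989]
  L2: h(812,103)=(812*31+103)%997=350 h(989,989)=(989*31+989)%997=741 -> [350, 741]
  L3: h(350,741)=(350*31+741)%997=624 -> [624]
  root = 624 == target 624  ** MATCH **
Candidate D: set leaf[2] = 93 -> leaves = [26, 6, 93, 41, 16, 95]
  L0: [26, 6, 93, 41, 16, 95]
  L1: h(26,6)=(26*31+6)%997=812 h(93,41)=(93*31+41)%997=930 h(16,95)=(16*31+95)%997=591 -> [812, 930, 591]
  L2: h(812,930)=(812*31+930)%997=180 h(591,591)=(591*31+591)%997=966 -> [180, 966]
  L3: h(180,966)=(180*31+966)%997=564 -> [564]
  root = 564 != target 624
Candidate C produces the target root.

Answer: C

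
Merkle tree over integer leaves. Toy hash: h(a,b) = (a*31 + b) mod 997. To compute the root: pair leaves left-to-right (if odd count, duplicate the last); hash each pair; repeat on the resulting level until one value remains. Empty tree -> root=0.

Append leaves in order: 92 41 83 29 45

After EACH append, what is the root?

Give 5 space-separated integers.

After append 92 (leaves=[92]):
  L0: [92]
  root=92
After append 41 (leaves=[92, 41]):
  L0: [92, 41]
  L1: h(92,41)=(92*31+41)%997=899 -> [899]
  root=899
After append 83 (leaves=[92, 41, 83]):
  L0: [92, 41, 83]
  L1: h(92,41)=(92*31+41)%997=899 h(83,83)=(83*31+83)%997=662 -> [899, 662]
  L2: h(899,662)=(899*31+662)%997=615 -> [615]
  root=615
After append 29 (leaves=[92, 41, 83, 29]):
  L0: [92, 41, 83, 29]
  L1: h(92,41)=(92*31+41)%997=899 h(83,29)=(83*31+29)%997=608 -> [899, 608]
  L2: h(899,608)=(899*31+608)%997=561 -> [561]
  root=561
After append 45 (leaves=[92, 41, 83, 29, 45]):
  L0: [92, 41, 83, 29, 45]
  L1: h(92,41)=(92*31+41)%997=899 h(83,29)=(83*31+29)%997=608 h(45,45)=(45*31+45)%997=443 -> [899, 608, 443]
  L2: h(899,608)=(899*31+608)%997=561 h(443,443)=(443*31+443)%997=218 -> [561, 218]
  L3: h(561,218)=(561*31+218)%997=660 -> [660]
  root=660

Answer: 92 899 615 561 660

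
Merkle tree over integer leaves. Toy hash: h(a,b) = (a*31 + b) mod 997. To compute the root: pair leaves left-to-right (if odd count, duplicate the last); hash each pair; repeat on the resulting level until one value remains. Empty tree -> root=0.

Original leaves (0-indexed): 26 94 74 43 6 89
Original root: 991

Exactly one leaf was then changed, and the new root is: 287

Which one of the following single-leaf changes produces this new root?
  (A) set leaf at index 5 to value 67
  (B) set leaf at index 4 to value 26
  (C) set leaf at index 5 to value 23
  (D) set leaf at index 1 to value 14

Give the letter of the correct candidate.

Answer: A

Derivation:
Original leaves: [26, 94, 74, 43, 6, 89]
Target new root: 287
Try each candidate change and compute the resulting root:
Candidate A: set leaf[5] = 67 -> leaves = [26, 94, 74, 43, 6, 67]
  L0: [26, 94, 74, 43, 6, 67]
  L1: h(26,94)=(26*31+94)%997=900 h(74,43)=(74*31+43)%997=343 h(6,67)=(6*31+67)%997=253 -> [900, 343, 253]
  L2: h(900,343)=(900*31+343)%997=327 h(253,253)=(253*31+253)%997=120 -> [327, 120]
  L3: h(327,120)=(327*31+120)%997=287 -> [287]
  root = 287 == target 287  ** MATCH **
Candidate B: set leaf[4] = 26 -> leaves = [26, 94, 74, 43, 26, 89]
  L0: [26, 94, 74, 43, 26, 89]
  L1: h(26,94)=(26*31+94)%997=900 h(74,43)=(74*31+43)%997=343 h(26,89)=(26*31+89)%997=895 -> [900, 343, 895]
  L2: h(900,343)=(900*31+343)%997=327 h(895,895)=(895*31+895)%997=724 -> [327, 724]
  L3: h(327,724)=(327*31+724)%997=891 -> [891]
  root = 891 != target 287
Candidate C: set leaf[5] = 23 -> leaves = [26, 94, 74, 43, 6, 23]
  L0: [26, 94, 74, 43, 6, 23]
  L1: h(26,94)=(26*31+94)%997=900 h(74,43)=(74*31+43)%997=343 h(6,23)=(6*31+23)%997=209 -> [900, 343, 209]
  L2: h(900,343)=(900*31+343)%997=327 h(209,209)=(209*31+209)%997=706 -> [327, 706]
  L3: h(327,706)=(327*31+706)%997=873 -> [873]
  root = 873 != target 287
Candidate D: set leaf[1] = 14 -> leaves = [26, 14, 74, 43, 6, 89]
  L0: [26, 14, 74, 43, 6, 89]
  L1: h(26,14)=(26*31+14)%997=820 h(74,43)=(74*31+43)%997=343 h(6,89)=(6*31+89)%997=275 -> [820, 343, 275]
  L2: h(820,343)=(820*31+343)%997=838 h(275,275)=(275*31+275)%997=824 -> [838, 824]
  L3: h(838,824)=(838*31+824)%997=880 -> [880]
  root = 880 != target 287
Candidate A produces the target root.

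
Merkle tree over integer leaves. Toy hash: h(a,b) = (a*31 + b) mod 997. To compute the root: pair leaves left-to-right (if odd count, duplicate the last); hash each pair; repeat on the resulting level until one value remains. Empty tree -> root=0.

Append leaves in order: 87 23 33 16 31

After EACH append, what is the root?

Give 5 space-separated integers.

After append 87 (leaves=[87]):
  L0: [87]
  root=87
After append 23 (leaves=[87, 23]):
  L0: [87, 23]
  L1: h(87,23)=(87*31+23)%997=726 -> [726]
  root=726
After append 33 (leaves=[87, 23, 33]):
  L0: [87, 23, 33]
  L1: h(87,23)=(87*31+23)%997=726 h(33,33)=(33*31+33)%997=59 -> [726, 59]
  L2: h(726,59)=(726*31+59)%997=631 -> [631]
  root=631
After append 16 (leaves=[87, 23, 33, 16]):
  L0: [87, 23, 33, 16]
  L1: h(87,23)=(87*31+23)%997=726 h(33,16)=(33*31+16)%997=42 -> [726, 42]
  L2: h(726,42)=(726*31+42)%997=614 -> [614]
  root=614
After append 31 (leaves=[87, 23, 33, 16, 31]):
  L0: [87, 23, 33, 16, 31]
  L1: h(87,23)=(87*31+23)%997=726 h(33,16)=(33*31+16)%997=42 h(31,31)=(31*31+31)%997=992 -> [726, 42, 992]
  L2: h(726,42)=(726*31+42)%997=614 h(992,992)=(992*31+992)%997=837 -> [614, 837]
  L3: h(614,837)=(614*31+837)%997=928 -> [928]
  root=928

Answer: 87 726 631 614 928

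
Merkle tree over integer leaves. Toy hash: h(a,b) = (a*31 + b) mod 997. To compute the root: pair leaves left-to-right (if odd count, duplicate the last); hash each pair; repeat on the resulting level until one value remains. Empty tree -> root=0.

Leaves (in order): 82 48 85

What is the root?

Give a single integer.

Answer: 259

Derivation:
L0: [82, 48, 85]
L1: h(82,48)=(82*31+48)%997=596 h(85,85)=(85*31+85)%997=726 -> [596, 726]
L2: h(596,726)=(596*31+726)%997=259 -> [259]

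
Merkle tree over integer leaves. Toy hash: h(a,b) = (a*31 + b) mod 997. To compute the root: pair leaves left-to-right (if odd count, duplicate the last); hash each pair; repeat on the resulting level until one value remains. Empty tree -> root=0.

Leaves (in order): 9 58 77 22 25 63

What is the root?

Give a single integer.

L0: [9, 58, 77, 22, 25, 63]
L1: h(9,58)=(9*31+58)%997=337 h(77,22)=(77*31+22)%997=415 h(25,63)=(25*31+63)%997=838 -> [337, 415, 838]
L2: h(337,415)=(337*31+415)%997=892 h(838,838)=(838*31+838)%997=894 -> [892, 894]
L3: h(892,894)=(892*31+894)%997=630 -> [630]

Answer: 630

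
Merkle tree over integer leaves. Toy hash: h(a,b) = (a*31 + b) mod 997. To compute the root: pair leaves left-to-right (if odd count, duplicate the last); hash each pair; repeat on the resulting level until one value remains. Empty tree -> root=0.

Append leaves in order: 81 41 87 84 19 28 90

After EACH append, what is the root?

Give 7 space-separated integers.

Answer: 81 558 142 139 834 125 394

Derivation:
After append 81 (leaves=[81]):
  L0: [81]
  root=81
After append 41 (leaves=[81, 41]):
  L0: [81, 41]
  L1: h(81,41)=(81*31+41)%997=558 -> [558]
  root=558
After append 87 (leaves=[81, 41, 87]):
  L0: [81, 41, 87]
  L1: h(81,41)=(81*31+41)%997=558 h(87,87)=(87*31+87)%997=790 -> [558, 790]
  L2: h(558,790)=(558*31+790)%997=142 -> [142]
  root=142
After append 84 (leaves=[81, 41, 87, 84]):
  L0: [81, 41, 87, 84]
  L1: h(81,41)=(81*31+41)%997=558 h(87,84)=(87*31+84)%997=787 -> [558, 787]
  L2: h(558,787)=(558*31+787)%997=139 -> [139]
  root=139
After append 19 (leaves=[81, 41, 87, 84, 19]):
  L0: [81, 41, 87, 84, 19]
  L1: h(81,41)=(81*31+41)%997=558 h(87,84)=(87*31+84)%997=787 h(19,19)=(19*31+19)%997=608 -> [558, 787, 608]
  L2: h(558,787)=(558*31+787)%997=139 h(608,608)=(608*31+608)%997=513 -> [139, 513]
  L3: h(139,513)=(139*31+513)%997=834 -> [834]
  root=834
After append 28 (leaves=[81, 41, 87, 84, 19, 28]):
  L0: [81, 41, 87, 84, 19, 28]
  L1: h(81,41)=(81*31+41)%997=558 h(87,84)=(87*31+84)%997=787 h(19,28)=(19*31+28)%997=617 -> [558, 787, 617]
  L2: h(558,787)=(558*31+787)%997=139 h(617,617)=(617*31+617)%997=801 -> [139, 801]
  L3: h(139,801)=(139*31+801)%997=125 -> [125]
  root=125
After append 90 (leaves=[81, 41, 87, 84, 19, 28, 90]):
  L0: [81, 41, 87, 84, 19, 28, 90]
  L1: h(81,41)=(81*31+41)%997=558 h(87,84)=(87*31+84)%997=787 h(19,28)=(19*31+28)%997=617 h(90,90)=(90*31+90)%997=886 -> [558, 787, 617, 886]
  L2: h(558,787)=(558*31+787)%997=139 h(617,886)=(617*31+886)%997=73 -> [139, 73]
  L3: h(139,73)=(139*31+73)%997=394 -> [394]
  root=394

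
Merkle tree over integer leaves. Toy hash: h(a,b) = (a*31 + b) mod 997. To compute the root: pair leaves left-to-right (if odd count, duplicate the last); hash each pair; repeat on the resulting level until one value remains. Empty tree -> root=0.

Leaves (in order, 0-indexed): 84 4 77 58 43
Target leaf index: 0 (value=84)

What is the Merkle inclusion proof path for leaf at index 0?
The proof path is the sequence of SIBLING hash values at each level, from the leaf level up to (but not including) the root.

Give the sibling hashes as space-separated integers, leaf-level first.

L0 (leaves): [84, 4, 77, 58, 43], target index=0
L1: h(84,4)=(84*31+4)%997=614 [pair 0] h(77,58)=(77*31+58)%997=451 [pair 1] h(43,43)=(43*31+43)%997=379 [pair 2] -> [614, 451, 379]
  Sibling for proof at L0: 4
L2: h(614,451)=(614*31+451)%997=542 [pair 0] h(379,379)=(379*31+379)%997=164 [pair 1] -> [542, 164]
  Sibling for proof at L1: 451
L3: h(542,164)=(542*31+164)%997=17 [pair 0] -> [17]
  Sibling for proof at L2: 164
Root: 17
Proof path (sibling hashes from leaf to root): [4, 451, 164]

Answer: 4 451 164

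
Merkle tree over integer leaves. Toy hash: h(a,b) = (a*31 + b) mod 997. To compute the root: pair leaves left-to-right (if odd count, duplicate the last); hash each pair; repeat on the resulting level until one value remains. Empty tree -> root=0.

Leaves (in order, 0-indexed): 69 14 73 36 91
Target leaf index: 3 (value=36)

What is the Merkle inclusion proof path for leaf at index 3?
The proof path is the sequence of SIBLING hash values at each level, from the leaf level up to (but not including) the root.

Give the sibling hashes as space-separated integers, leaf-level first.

Answer: 73 159 463

Derivation:
L0 (leaves): [69, 14, 73, 36, 91], target index=3
L1: h(69,14)=(69*31+14)%997=159 [pair 0] h(73,36)=(73*31+36)%997=305 [pair 1] h(91,91)=(91*31+91)%997=918 [pair 2] -> [159, 305, 918]
  Sibling for proof at L0: 73
L2: h(159,305)=(159*31+305)%997=249 [pair 0] h(918,918)=(918*31+918)%997=463 [pair 1] -> [249, 463]
  Sibling for proof at L1: 159
L3: h(249,463)=(249*31+463)%997=206 [pair 0] -> [206]
  Sibling for proof at L2: 463
Root: 206
Proof path (sibling hashes from leaf to root): [73, 159, 463]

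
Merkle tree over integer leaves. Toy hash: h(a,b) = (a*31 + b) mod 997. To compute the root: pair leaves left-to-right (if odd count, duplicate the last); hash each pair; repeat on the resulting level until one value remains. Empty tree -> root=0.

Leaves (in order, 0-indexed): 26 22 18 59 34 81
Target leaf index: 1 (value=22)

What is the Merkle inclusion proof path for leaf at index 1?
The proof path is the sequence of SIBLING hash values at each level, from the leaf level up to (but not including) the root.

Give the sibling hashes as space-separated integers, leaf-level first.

L0 (leaves): [26, 22, 18, 59, 34, 81], target index=1
L1: h(26,22)=(26*31+22)%997=828 [pair 0] h(18,59)=(18*31+59)%997=617 [pair 1] h(34,81)=(34*31+81)%997=138 [pair 2] -> [828, 617, 138]
  Sibling for proof at L0: 26
L2: h(828,617)=(828*31+617)%997=363 [pair 0] h(138,138)=(138*31+138)%997=428 [pair 1] -> [363, 428]
  Sibling for proof at L1: 617
L3: h(363,428)=(363*31+428)%997=714 [pair 0] -> [714]
  Sibling for proof at L2: 428
Root: 714
Proof path (sibling hashes from leaf to root): [26, 617, 428]

Answer: 26 617 428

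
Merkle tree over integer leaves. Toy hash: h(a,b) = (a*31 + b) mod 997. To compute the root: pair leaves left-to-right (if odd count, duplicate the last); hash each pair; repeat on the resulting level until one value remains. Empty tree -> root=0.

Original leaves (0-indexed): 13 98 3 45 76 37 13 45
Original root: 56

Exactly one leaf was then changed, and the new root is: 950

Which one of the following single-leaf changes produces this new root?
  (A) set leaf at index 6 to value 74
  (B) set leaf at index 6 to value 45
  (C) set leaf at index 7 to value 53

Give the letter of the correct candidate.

Original leaves: [13, 98, 3, 45, 76, 37, 13, 45]
Target new root: 950
Try each candidate change and compute the resulting root:
Candidate A: set leaf[6] = 74 -> leaves = [13, 98, 3, 45, 76, 37, 74, 45]
  L0: [13, 98, 3, 45, 76, 37, 74, 45]
  L1: h(13,98)=(13*31+98)%997=501 h(3,45)=(3*31+45)%997=138 h(76,37)=(76*31+37)%997=399 h(74,45)=(74*31+45)%997=345 -> [501, 138, 399, 345]
  L2: h(501,138)=(501*31+138)%997=714 h(399,345)=(399*31+345)%997=750 -> [714, 750]
  L3: h(714,750)=(714*31+750)%997=950 -> [950]
  root = 950 == target 950  ** MATCH **
Candidate B: set leaf[6] = 45 -> leaves = [13, 98, 3, 45, 76, 37, 45, 45]
  L0: [13, 98, 3, 45, 76, 37, 45, 45]
  L1: h(13,98)=(13*31+98)%997=501 h(3,45)=(3*31+45)%997=138 h(76,37)=(76*31+37)%997=399 h(45,45)=(45*31+45)%997=443 -> [501, 138, 399, 443]
  L2: h(501,138)=(501*31+138)%997=714 h(399,443)=(399*31+443)%997=848 -> [714, 848]
  L3: h(714,848)=(714*31+848)%997=51 -> [51]
  root = 51 != target 950
Candidate C: set leaf[7] = 53 -> leaves = [13, 98, 3, 45, 76, 37, 13, 53]
  L0: [13, 98, 3, 45, 76, 37, 13, 53]
  L1: h(13,98)=(13*31+98)%997=501 h(3,45)=(3*31+45)%997=138 h(76,37)=(76*31+37)%997=399 h(13,53)=(13*31+53)%997=456 -> [501, 138, 399, 456]
  L2: h(501,138)=(501*31+138)%997=714 h(399,456)=(399*31+456)%997=861 -> [714, 861]
  L3: h(714,861)=(714*31+861)%997=64 -> [64]
  root = 64 != target 950
Candidate A produces the target root.

Answer: A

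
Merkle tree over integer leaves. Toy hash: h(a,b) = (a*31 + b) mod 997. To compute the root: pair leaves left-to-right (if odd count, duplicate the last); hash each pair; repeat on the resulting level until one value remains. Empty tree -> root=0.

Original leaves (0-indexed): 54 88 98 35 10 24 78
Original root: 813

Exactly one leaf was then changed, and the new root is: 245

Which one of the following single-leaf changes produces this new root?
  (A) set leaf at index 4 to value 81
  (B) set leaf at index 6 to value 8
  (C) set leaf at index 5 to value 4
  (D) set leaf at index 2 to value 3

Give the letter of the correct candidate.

Answer: D

Derivation:
Original leaves: [54, 88, 98, 35, 10, 24, 78]
Target new root: 245
Try each candidate change and compute the resulting root:
Candidate A: set leaf[4] = 81 -> leaves = [54, 88, 98, 35, 81, 24, 78]
  L0: [54, 88, 98, 35, 81, 24, 78]
  L1: h(54,88)=(54*31+88)%997=765 h(98,35)=(98*31+35)%997=82 h(81,24)=(81*31+24)%997=541 h(78,78)=(78*31+78)%997=502 -> [765, 82, 541, 502]
  L2: h(765,82)=(765*31+82)%997=866 h(541,502)=(541*31+502)%997=324 -> [866, 324]
  L3: h(866,324)=(866*31+324)%997=251 -> [251]
  root = 251 != target 245
Candidate B: set leaf[6] = 8 -> leaves = [54, 88, 98, 35, 10, 24, 8]
  L0: [54, 88, 98, 35, 10, 24, 8]
  L1: h(54,88)=(54*31+88)%997=765 h(98,35)=(98*31+35)%997=82 h(10,24)=(10*31+24)%997=334 h(8,8)=(8*31+8)%997=256 -> [765, 82, 334, 256]
  L2: h(765,82)=(765*31+82)%997=866 h(334,256)=(334*31+256)%997=640 -> [866, 640]
  L3: h(866,640)=(866*31+640)%997=567 -> [567]
  root = 567 != target 245
Candidate C: set leaf[5] = 4 -> leaves = [54, 88, 98, 35, 10, 4, 78]
  L0: [54, 88, 98, 35, 10, 4, 78]
  L1: h(54,88)=(54*31+88)%997=765 h(98,35)=(98*31+35)%997=82 h(10,4)=(10*31+4)%997=314 h(78,78)=(78*31+78)%997=502 -> [765, 82, 314, 502]
  L2: h(765,82)=(765*31+82)%997=866 h(314,502)=(314*31+502)%997=266 -> [866, 266]
  L3: h(866,266)=(866*31+266)%997=193 -> [193]
  root = 193 != target 245
Candidate D: set leaf[2] = 3 -> leaves = [54, 88, 3, 35, 10, 24, 78]
  L0: [54, 88, 3, 35, 10, 24, 78]
  L1: h(54,88)=(54*31+88)%997=765 h(3,35)=(3*31+35)%997=128 h(10,24)=(10*31+24)%997=334 h(78,78)=(78*31+78)%997=502 -> [765, 128, 334, 502]
  L2: h(765,128)=(765*31+128)%997=912 h(334,502)=(334*31+502)%997=886 -> [912, 886]
  L3: h(912,886)=(912*31+886)%997=245 -> [245]
  root = 245 == target 245  ** MATCH **
Candidate D produces the target root.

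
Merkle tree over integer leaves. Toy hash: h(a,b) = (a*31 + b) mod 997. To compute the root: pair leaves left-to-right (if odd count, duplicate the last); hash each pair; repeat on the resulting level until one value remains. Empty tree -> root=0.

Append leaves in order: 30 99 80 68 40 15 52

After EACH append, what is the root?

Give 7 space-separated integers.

After append 30 (leaves=[30]):
  L0: [30]
  root=30
After append 99 (leaves=[30, 99]):
  L0: [30, 99]
  L1: h(30,99)=(30*31+99)%997=32 -> [32]
  root=32
After append 80 (leaves=[30, 99, 80]):
  L0: [30, 99, 80]
  L1: h(30,99)=(30*31+99)%997=32 h(80,80)=(80*31+80)%997=566 -> [32, 566]
  L2: h(32,566)=(32*31+566)%997=561 -> [561]
  root=561
After append 68 (leaves=[30, 99, 80, 68]):
  L0: [30, 99, 80, 68]
  L1: h(30,99)=(30*31+99)%997=32 h(80,68)=(80*31+68)%997=554 -> [32, 554]
  L2: h(32,554)=(32*31+554)%997=549 -> [549]
  root=549
After append 40 (leaves=[30, 99, 80, 68, 40]):
  L0: [30, 99, 80, 68, 40]
  L1: h(30,99)=(30*31+99)%997=32 h(80,68)=(80*31+68)%997=554 h(40,40)=(40*31+40)%997=283 -> [32, 554, 283]
  L2: h(32,554)=(32*31+554)%997=549 h(283,283)=(283*31+283)%997=83 -> [549, 83]
  L3: h(549,83)=(549*31+83)%997=153 -> [153]
  root=153
After append 15 (leaves=[30, 99, 80, 68, 40, 15]):
  L0: [30, 99, 80, 68, 40, 15]
  L1: h(30,99)=(30*31+99)%997=32 h(80,68)=(80*31+68)%997=554 h(40,15)=(40*31+15)%997=258 -> [32, 554, 258]
  L2: h(32,554)=(32*31+554)%997=549 h(258,258)=(258*31+258)%997=280 -> [549, 280]
  L3: h(549,280)=(549*31+280)%997=350 -> [350]
  root=350
After append 52 (leaves=[30, 99, 80, 68, 40, 15, 52]):
  L0: [30, 99, 80, 68, 40, 15, 52]
  L1: h(30,99)=(30*31+99)%997=32 h(80,68)=(80*31+68)%997=554 h(40,15)=(40*31+15)%997=258 h(52,52)=(52*31+52)%997=667 -> [32, 554, 258, 667]
  L2: h(32,554)=(32*31+554)%997=549 h(258,667)=(258*31+667)%997=689 -> [549, 689]
  L3: h(549,689)=(549*31+689)%997=759 -> [759]
  root=759

Answer: 30 32 561 549 153 350 759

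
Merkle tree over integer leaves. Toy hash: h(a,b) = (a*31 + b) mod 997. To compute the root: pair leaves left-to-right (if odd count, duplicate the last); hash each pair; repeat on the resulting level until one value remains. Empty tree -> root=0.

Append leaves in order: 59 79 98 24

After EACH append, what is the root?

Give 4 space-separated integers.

After append 59 (leaves=[59]):
  L0: [59]
  root=59
After append 79 (leaves=[59, 79]):
  L0: [59, 79]
  L1: h(59,79)=(59*31+79)%997=911 -> [911]
  root=911
After append 98 (leaves=[59, 79, 98]):
  L0: [59, 79, 98]
  L1: h(59,79)=(59*31+79)%997=911 h(98,98)=(98*31+98)%997=145 -> [911, 145]
  L2: h(911,145)=(911*31+145)%997=470 -> [470]
  root=470
After append 24 (leaves=[59, 79, 98, 24]):
  L0: [59, 79, 98, 24]
  L1: h(59,79)=(59*31+79)%997=911 h(98,24)=(98*31+24)%997=71 -> [911, 71]
  L2: h(911,71)=(911*31+71)%997=396 -> [396]
  root=396

Answer: 59 911 470 396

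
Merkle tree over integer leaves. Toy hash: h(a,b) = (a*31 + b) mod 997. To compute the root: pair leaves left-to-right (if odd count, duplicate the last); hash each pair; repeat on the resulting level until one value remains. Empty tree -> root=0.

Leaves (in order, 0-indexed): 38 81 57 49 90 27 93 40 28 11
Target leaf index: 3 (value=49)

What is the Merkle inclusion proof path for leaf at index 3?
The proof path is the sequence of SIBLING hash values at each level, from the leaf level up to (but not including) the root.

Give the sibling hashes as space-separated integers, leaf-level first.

Answer: 57 262 520 802

Derivation:
L0 (leaves): [38, 81, 57, 49, 90, 27, 93, 40, 28, 11], target index=3
L1: h(38,81)=(38*31+81)%997=262 [pair 0] h(57,49)=(57*31+49)%997=819 [pair 1] h(90,27)=(90*31+27)%997=823 [pair 2] h(93,40)=(93*31+40)%997=929 [pair 3] h(28,11)=(28*31+11)%997=879 [pair 4] -> [262, 819, 823, 929, 879]
  Sibling for proof at L0: 57
L2: h(262,819)=(262*31+819)%997=965 [pair 0] h(823,929)=(823*31+929)%997=520 [pair 1] h(879,879)=(879*31+879)%997=212 [pair 2] -> [965, 520, 212]
  Sibling for proof at L1: 262
L3: h(965,520)=(965*31+520)%997=525 [pair 0] h(212,212)=(212*31+212)%997=802 [pair 1] -> [525, 802]
  Sibling for proof at L2: 520
L4: h(525,802)=(525*31+802)%997=128 [pair 0] -> [128]
  Sibling for proof at L3: 802
Root: 128
Proof path (sibling hashes from leaf to root): [57, 262, 520, 802]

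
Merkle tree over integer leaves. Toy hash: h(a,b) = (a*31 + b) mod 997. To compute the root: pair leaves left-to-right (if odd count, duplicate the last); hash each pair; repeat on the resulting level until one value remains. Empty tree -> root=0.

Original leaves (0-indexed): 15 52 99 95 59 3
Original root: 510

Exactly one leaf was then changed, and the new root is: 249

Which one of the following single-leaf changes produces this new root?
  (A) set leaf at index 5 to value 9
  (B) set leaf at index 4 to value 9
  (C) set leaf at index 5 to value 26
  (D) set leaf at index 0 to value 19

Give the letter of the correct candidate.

Original leaves: [15, 52, 99, 95, 59, 3]
Target new root: 249
Try each candidate change and compute the resulting root:
Candidate A: set leaf[5] = 9 -> leaves = [15, 52, 99, 95, 59, 9]
  L0: [15, 52, 99, 95, 59, 9]
  L1: h(15,52)=(15*31+52)%997=517 h(99,95)=(99*31+95)%997=173 h(59,9)=(59*31+9)%997=841 -> [517, 173, 841]
  L2: h(517,173)=(517*31+173)%997=248 h(841,841)=(841*31+841)%997=990 -> [248, 990]
  L3: h(248,990)=(248*31+990)%997=702 -> [702]
  root = 702 != target 249
Candidate B: set leaf[4] = 9 -> leaves = [15, 52, 99, 95, 9, 3]
  L0: [15, 52, 99, 95, 9, 3]
  L1: h(15,52)=(15*31+52)%997=517 h(99,95)=(99*31+95)%997=173 h(9,3)=(9*31+3)%997=282 -> [517, 173, 282]
  L2: h(517,173)=(517*31+173)%997=248 h(282,282)=(282*31+282)%997=51 -> [248, 51]
  L3: h(248,51)=(248*31+51)%997=760 -> [760]
  root = 760 != target 249
Candidate C: set leaf[5] = 26 -> leaves = [15, 52, 99, 95, 59, 26]
  L0: [15, 52, 99, 95, 59, 26]
  L1: h(15,52)=(15*31+52)%997=517 h(99,95)=(99*31+95)%997=173 h(59,26)=(59*31+26)%997=858 -> [517, 173, 858]
  L2: h(517,173)=(517*31+173)%997=248 h(858,858)=(858*31+858)%997=537 -> [248, 537]
  L3: h(248,537)=(248*31+537)%997=249 -> [249]
  root = 249 == target 249  ** MATCH **
Candidate D: set leaf[0] = 19 -> leaves = [19, 52, 99, 95, 59, 3]
  L0: [19, 52, 99, 95, 59, 3]
  L1: h(19,52)=(19*31+52)%997=641 h(99,95)=(99*31+95)%997=173 h(59,3)=(59*31+3)%997=835 -> [641, 173, 835]
  L2: h(641,173)=(641*31+173)%997=104 h(835,835)=(835*31+835)%997=798 -> [104, 798]
  L3: h(104,798)=(104*31+798)%997=34 -> [34]
  root = 34 != target 249
Candidate C produces the target root.

Answer: C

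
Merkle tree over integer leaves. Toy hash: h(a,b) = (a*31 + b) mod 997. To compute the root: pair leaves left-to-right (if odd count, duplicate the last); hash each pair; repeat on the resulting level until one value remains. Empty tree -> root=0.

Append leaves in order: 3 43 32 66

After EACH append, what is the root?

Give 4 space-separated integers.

Answer: 3 136 255 289

Derivation:
After append 3 (leaves=[3]):
  L0: [3]
  root=3
After append 43 (leaves=[3, 43]):
  L0: [3, 43]
  L1: h(3,43)=(3*31+43)%997=136 -> [136]
  root=136
After append 32 (leaves=[3, 43, 32]):
  L0: [3, 43, 32]
  L1: h(3,43)=(3*31+43)%997=136 h(32,32)=(32*31+32)%997=27 -> [136, 27]
  L2: h(136,27)=(136*31+27)%997=255 -> [255]
  root=255
After append 66 (leaves=[3, 43, 32, 66]):
  L0: [3, 43, 32, 66]
  L1: h(3,43)=(3*31+43)%997=136 h(32,66)=(32*31+66)%997=61 -> [136, 61]
  L2: h(136,61)=(136*31+61)%997=289 -> [289]
  root=289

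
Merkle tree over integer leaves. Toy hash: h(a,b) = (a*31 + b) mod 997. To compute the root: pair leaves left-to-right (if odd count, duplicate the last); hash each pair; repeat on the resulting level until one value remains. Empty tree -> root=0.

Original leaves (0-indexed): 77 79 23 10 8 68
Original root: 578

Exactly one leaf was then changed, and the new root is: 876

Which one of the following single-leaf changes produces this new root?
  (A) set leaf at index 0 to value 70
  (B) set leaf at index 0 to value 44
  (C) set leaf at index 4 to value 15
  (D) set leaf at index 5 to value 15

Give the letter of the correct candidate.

Original leaves: [77, 79, 23, 10, 8, 68]
Target new root: 876
Try each candidate change and compute the resulting root:
Candidate A: set leaf[0] = 70 -> leaves = [70, 79, 23, 10, 8, 68]
  L0: [70, 79, 23, 10, 8, 68]
  L1: h(70,79)=(70*31+79)%997=255 h(23,10)=(23*31+10)%997=723 h(8,68)=(8*31+68)%997=316 -> [255, 723, 316]
  L2: h(255,723)=(255*31+723)%997=652 h(316,316)=(316*31+316)%997=142 -> [652, 142]
  L3: h(652,142)=(652*31+142)%997=414 -> [414]
  root = 414 != target 876
Candidate B: set leaf[0] = 44 -> leaves = [44, 79, 23, 10, 8, 68]
  L0: [44, 79, 23, 10, 8, 68]
  L1: h(44,79)=(44*31+79)%997=446 h(23,10)=(23*31+10)%997=723 h(8,68)=(8*31+68)%997=316 -> [446, 723, 316]
  L2: h(446,723)=(446*31+723)%997=591 h(316,316)=(316*31+316)%997=142 -> [591, 142]
  L3: h(591,142)=(591*31+142)%997=517 -> [517]
  root = 517 != target 876
Candidate C: set leaf[4] = 15 -> leaves = [77, 79, 23, 10, 15, 68]
  L0: [77, 79, 23, 10, 15, 68]
  L1: h(77,79)=(77*31+79)%997=472 h(23,10)=(23*31+10)%997=723 h(15,68)=(15*31+68)%997=533 -> [472, 723, 533]
  L2: h(472,723)=(472*31+723)%997=400 h(533,533)=(533*31+533)%997=107 -> [400, 107]
  L3: h(400,107)=(400*31+107)%997=543 -> [543]
  root = 543 != target 876
Candidate D: set leaf[5] = 15 -> leaves = [77, 79, 23, 10, 8, 15]
  L0: [77, 79, 23, 10, 8, 15]
  L1: h(77,79)=(77*31+79)%997=472 h(23,10)=(23*31+10)%997=723 h(8,15)=(8*31+15)%997=263 -> [472, 723, 263]
  L2: h(472,723)=(472*31+723)%997=400 h(263,263)=(263*31+263)%997=440 -> [400, 440]
  L3: h(400,440)=(400*31+440)%997=876 -> [876]
  root = 876 == target 876  ** MATCH **
Candidate D produces the target root.

Answer: D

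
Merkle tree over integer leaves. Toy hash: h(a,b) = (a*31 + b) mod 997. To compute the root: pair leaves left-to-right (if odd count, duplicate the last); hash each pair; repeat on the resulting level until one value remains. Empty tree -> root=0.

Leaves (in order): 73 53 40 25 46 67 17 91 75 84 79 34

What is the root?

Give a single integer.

L0: [73, 53, 40, 25, 46, 67, 17, 91, 75, 84, 79, 34]
L1: h(73,53)=(73*31+53)%997=322 h(40,25)=(40*31+25)%997=268 h(46,67)=(46*31+67)%997=496 h(17,91)=(17*31+91)%997=618 h(75,84)=(75*31+84)%997=415 h(79,34)=(79*31+34)%997=489 -> [322, 268, 496, 618, 415, 489]
L2: h(322,268)=(322*31+268)%997=280 h(496,618)=(496*31+618)%997=42 h(415,489)=(415*31+489)%997=393 -> [280, 42, 393]
L3: h(280,42)=(280*31+42)%997=746 h(393,393)=(393*31+393)%997=612 -> [746, 612]
L4: h(746,612)=(746*31+612)%997=807 -> [807]

Answer: 807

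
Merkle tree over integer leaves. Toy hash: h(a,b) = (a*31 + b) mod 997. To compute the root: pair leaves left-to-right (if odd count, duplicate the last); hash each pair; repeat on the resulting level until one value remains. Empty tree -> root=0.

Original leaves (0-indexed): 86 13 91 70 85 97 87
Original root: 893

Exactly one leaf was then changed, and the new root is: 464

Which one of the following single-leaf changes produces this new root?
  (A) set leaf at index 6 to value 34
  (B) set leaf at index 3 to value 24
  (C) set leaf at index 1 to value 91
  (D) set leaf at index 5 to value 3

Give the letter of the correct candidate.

Answer: B

Derivation:
Original leaves: [86, 13, 91, 70, 85, 97, 87]
Target new root: 464
Try each candidate change and compute the resulting root:
Candidate A: set leaf[6] = 34 -> leaves = [86, 13, 91, 70, 85, 97, 34]
  L0: [86, 13, 91, 70, 85, 97, 34]
  L1: h(86,13)=(86*31+13)%997=685 h(91,70)=(91*31+70)%997=897 h(85,97)=(85*31+97)%997=738 h(34,34)=(34*31+34)%997=91 -> [685, 897, 738, 91]
  L2: h(685,897)=(685*31+897)%997=198 h(738,91)=(738*31+91)%997=38 -> [198, 38]
  L3: h(198,38)=(198*31+38)%997=194 -> [194]
  root = 194 != target 464
Candidate B: set leaf[3] = 24 -> leaves = [86, 13, 91, 24, 85, 97, 87]
  L0: [86, 13, 91, 24, 85, 97, 87]
  L1: h(86,13)=(86*31+13)%997=685 h(91,24)=(91*31+24)%997=851 h(85,97)=(85*31+97)%997=738 h(87,87)=(87*31+87)%997=790 -> [685, 851, 738, 790]
  L2: h(685,851)=(685*31+851)%997=152 h(738,790)=(738*31+790)%997=737 -> [152, 737]
  L3: h(152,737)=(152*31+737)%997=464 -> [464]
  root = 464 == target 464  ** MATCH **
Candidate C: set leaf[1] = 91 -> leaves = [86, 91, 91, 70, 85, 97, 87]
  L0: [86, 91, 91, 70, 85, 97, 87]
  L1: h(86,91)=(86*31+91)%997=763 h(91,70)=(91*31+70)%997=897 h(85,97)=(85*31+97)%997=738 h(87,87)=(87*31+87)%997=790 -> [763, 897, 738, 790]
  L2: h(763,897)=(763*31+897)%997=622 h(738,790)=(738*31+790)%997=737 -> [622, 737]
  L3: h(622,737)=(622*31+737)%997=79 -> [79]
  root = 79 != target 464
Candidate D: set leaf[5] = 3 -> leaves = [86, 13, 91, 70, 85, 3, 87]
  L0: [86, 13, 91, 70, 85, 3, 87]
  L1: h(86,13)=(86*31+13)%997=685 h(91,70)=(91*31+70)%997=897 h(85,3)=(85*31+3)%997=644 h(87,87)=(87*31+87)%997=790 -> [685, 897, 644, 790]
  L2: h(685,897)=(685*31+897)%997=198 h(644,790)=(644*31+790)%997=814 -> [198, 814]
  L3: h(198,814)=(198*31+814)%997=970 -> [970]
  root = 970 != target 464
Candidate B produces the target root.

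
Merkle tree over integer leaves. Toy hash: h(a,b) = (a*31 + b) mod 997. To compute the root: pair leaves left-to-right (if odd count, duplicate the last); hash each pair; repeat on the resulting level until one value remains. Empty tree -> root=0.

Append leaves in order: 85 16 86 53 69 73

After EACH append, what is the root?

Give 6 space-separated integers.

Answer: 85 657 188 155 686 814

Derivation:
After append 85 (leaves=[85]):
  L0: [85]
  root=85
After append 16 (leaves=[85, 16]):
  L0: [85, 16]
  L1: h(85,16)=(85*31+16)%997=657 -> [657]
  root=657
After append 86 (leaves=[85, 16, 86]):
  L0: [85, 16, 86]
  L1: h(85,16)=(85*31+16)%997=657 h(86,86)=(86*31+86)%997=758 -> [657, 758]
  L2: h(657,758)=(657*31+758)%997=188 -> [188]
  root=188
After append 53 (leaves=[85, 16, 86, 53]):
  L0: [85, 16, 86, 53]
  L1: h(85,16)=(85*31+16)%997=657 h(86,53)=(86*31+53)%997=725 -> [657, 725]
  L2: h(657,725)=(657*31+725)%997=155 -> [155]
  root=155
After append 69 (leaves=[85, 16, 86, 53, 69]):
  L0: [85, 16, 86, 53, 69]
  L1: h(85,16)=(85*31+16)%997=657 h(86,53)=(86*31+53)%997=725 h(69,69)=(69*31+69)%997=214 -> [657, 725, 214]
  L2: h(657,725)=(657*31+725)%997=155 h(214,214)=(214*31+214)%997=866 -> [155, 866]
  L3: h(155,866)=(155*31+866)%997=686 -> [686]
  root=686
After append 73 (leaves=[85, 16, 86, 53, 69, 73]):
  L0: [85, 16, 86, 53, 69, 73]
  L1: h(85,16)=(85*31+16)%997=657 h(86,53)=(86*31+53)%997=725 h(69,73)=(69*31+73)%997=218 -> [657, 725, 218]
  L2: h(657,725)=(657*31+725)%997=155 h(218,218)=(218*31+218)%997=994 -> [155, 994]
  L3: h(155,994)=(155*31+994)%997=814 -> [814]
  root=814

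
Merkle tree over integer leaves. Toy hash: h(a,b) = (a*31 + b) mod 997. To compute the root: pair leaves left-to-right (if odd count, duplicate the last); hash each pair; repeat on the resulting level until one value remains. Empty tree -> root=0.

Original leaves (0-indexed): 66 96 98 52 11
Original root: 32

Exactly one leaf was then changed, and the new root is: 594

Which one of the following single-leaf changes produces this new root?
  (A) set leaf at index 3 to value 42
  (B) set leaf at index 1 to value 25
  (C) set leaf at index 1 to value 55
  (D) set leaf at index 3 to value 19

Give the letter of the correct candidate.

Original leaves: [66, 96, 98, 52, 11]
Target new root: 594
Try each candidate change and compute the resulting root:
Candidate A: set leaf[3] = 42 -> leaves = [66, 96, 98, 42, 11]
  L0: [66, 96, 98, 42, 11]
  L1: h(66,96)=(66*31+96)%997=148 h(98,42)=(98*31+42)%997=89 h(11,11)=(11*31+11)%997=352 -> [148, 89, 352]
  L2: h(148,89)=(148*31+89)%997=689 h(352,352)=(352*31+352)%997=297 -> [689, 297]
  L3: h(689,297)=(689*31+297)%997=719 -> [719]
  root = 719 != target 594
Candidate B: set leaf[1] = 25 -> leaves = [66, 25, 98, 52, 11]
  L0: [66, 25, 98, 52, 11]
  L1: h(66,25)=(66*31+25)%997=77 h(98,52)=(98*31+52)%997=99 h(11,11)=(11*31+11)%997=352 -> [77, 99, 352]
  L2: h(77,99)=(77*31+99)%997=492 h(352,352)=(352*31+352)%997=297 -> [492, 297]
  L3: h(492,297)=(492*31+297)%997=594 -> [594]
  root = 594 == target 594  ** MATCH **
Candidate C: set leaf[1] = 55 -> leaves = [66, 55, 98, 52, 11]
  L0: [66, 55, 98, 52, 11]
  L1: h(66,55)=(66*31+55)%997=107 h(98,52)=(98*31+52)%997=99 h(11,11)=(11*31+11)%997=352 -> [107, 99, 352]
  L2: h(107,99)=(107*31+99)%997=425 h(352,352)=(352*31+352)%997=297 -> [425, 297]
  L3: h(425,297)=(425*31+297)%997=511 -> [511]
  root = 511 != target 594
Candidate D: set leaf[3] = 19 -> leaves = [66, 96, 98, 19, 11]
  L0: [66, 96, 98, 19, 11]
  L1: h(66,96)=(66*31+96)%997=148 h(98,19)=(98*31+19)%997=66 h(11,11)=(11*31+11)%997=352 -> [148, 66, 352]
  L2: h(148,66)=(148*31+66)%997=666 h(352,352)=(352*31+352)%997=297 -> [666, 297]
  L3: h(666,297)=(666*31+297)%997=6 -> [6]
  root = 6 != target 594
Candidate B produces the target root.

Answer: B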